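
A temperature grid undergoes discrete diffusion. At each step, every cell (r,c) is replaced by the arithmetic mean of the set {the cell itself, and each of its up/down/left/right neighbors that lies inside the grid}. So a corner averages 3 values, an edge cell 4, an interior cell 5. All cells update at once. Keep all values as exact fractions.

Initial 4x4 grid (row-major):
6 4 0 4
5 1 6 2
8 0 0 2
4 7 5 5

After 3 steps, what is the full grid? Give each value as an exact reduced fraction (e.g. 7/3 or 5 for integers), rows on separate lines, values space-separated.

After step 1:
  5 11/4 7/2 2
  5 16/5 9/5 7/2
  17/4 16/5 13/5 9/4
  19/3 4 17/4 4
After step 2:
  17/4 289/80 201/80 3
  349/80 319/100 73/25 191/80
  1127/240 69/20 141/50 247/80
  175/36 1067/240 297/80 7/2
After step 3:
  163/40 2713/800 2409/800 79/30
  9899/2400 3507/1000 1383/500 2279/800
  6253/1440 11161/3000 1599/500 2359/800
  5041/1080 5929/1440 8687/2400 103/30

Answer: 163/40 2713/800 2409/800 79/30
9899/2400 3507/1000 1383/500 2279/800
6253/1440 11161/3000 1599/500 2359/800
5041/1080 5929/1440 8687/2400 103/30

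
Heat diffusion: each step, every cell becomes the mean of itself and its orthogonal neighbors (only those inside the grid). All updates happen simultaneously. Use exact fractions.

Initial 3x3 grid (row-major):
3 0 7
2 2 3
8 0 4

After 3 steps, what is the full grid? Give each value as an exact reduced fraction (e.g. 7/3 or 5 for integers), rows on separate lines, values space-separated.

After step 1:
  5/3 3 10/3
  15/4 7/5 4
  10/3 7/2 7/3
After step 2:
  101/36 47/20 31/9
  203/80 313/100 83/30
  127/36 317/120 59/18
After step 3:
  5539/2160 1173/400 1541/540
  14401/4800 16111/6000 11357/3600
  6269/2160 22639/7200 3127/1080

Answer: 5539/2160 1173/400 1541/540
14401/4800 16111/6000 11357/3600
6269/2160 22639/7200 3127/1080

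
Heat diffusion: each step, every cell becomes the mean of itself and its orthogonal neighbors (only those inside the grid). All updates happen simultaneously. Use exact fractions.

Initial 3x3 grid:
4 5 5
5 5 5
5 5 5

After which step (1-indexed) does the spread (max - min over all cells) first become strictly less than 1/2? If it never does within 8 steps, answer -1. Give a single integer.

Step 1: max=5, min=14/3, spread=1/3
  -> spread < 1/2 first at step 1
Step 2: max=5, min=85/18, spread=5/18
Step 3: max=5, min=1039/216, spread=41/216
Step 4: max=1789/360, min=62669/12960, spread=347/2592
Step 5: max=17843/3600, min=3781063/777600, spread=2921/31104
Step 6: max=2134517/432000, min=227451461/46656000, spread=24611/373248
Step 7: max=47943259/9720000, min=13678077967/2799360000, spread=207329/4478976
Step 8: max=2553198401/518400000, min=821778047549/167961600000, spread=1746635/53747712

Answer: 1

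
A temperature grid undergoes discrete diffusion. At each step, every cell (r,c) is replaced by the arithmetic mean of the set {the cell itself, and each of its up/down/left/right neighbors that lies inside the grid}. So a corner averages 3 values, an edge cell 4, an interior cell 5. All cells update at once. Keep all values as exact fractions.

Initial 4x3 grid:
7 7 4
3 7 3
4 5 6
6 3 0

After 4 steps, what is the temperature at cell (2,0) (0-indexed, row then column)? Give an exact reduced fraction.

Step 1: cell (2,0) = 9/2
Step 2: cell (2,0) = 229/48
Step 3: cell (2,0) = 6583/1440
Step 4: cell (2,0) = 200521/43200
Full grid after step 4:
  138781/25920 900619/172800 132451/25920
  217421/43200 358451/72000 102073/21600
  200521/43200 79169/18000 30941/7200
  27599/6480 356447/86400 1889/480

Answer: 200521/43200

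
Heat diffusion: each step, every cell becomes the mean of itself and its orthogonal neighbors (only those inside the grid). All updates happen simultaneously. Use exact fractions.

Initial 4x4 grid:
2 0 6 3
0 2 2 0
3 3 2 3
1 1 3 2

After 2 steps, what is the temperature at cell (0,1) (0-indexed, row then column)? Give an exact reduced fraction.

Step 1: cell (0,1) = 5/2
Step 2: cell (0,1) = 439/240
Full grid after step 2:
  59/36 439/240 213/80 31/12
  167/120 41/20 223/100 183/80
  221/120 199/100 219/100 541/240
  65/36 59/30 139/60 77/36

Answer: 439/240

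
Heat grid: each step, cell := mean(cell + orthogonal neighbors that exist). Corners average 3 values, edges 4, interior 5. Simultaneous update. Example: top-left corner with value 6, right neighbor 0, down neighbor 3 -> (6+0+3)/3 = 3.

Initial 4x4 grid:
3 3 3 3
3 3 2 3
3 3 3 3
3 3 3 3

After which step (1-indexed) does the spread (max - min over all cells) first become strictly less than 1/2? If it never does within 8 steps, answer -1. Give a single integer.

Answer: 1

Derivation:
Step 1: max=3, min=11/4, spread=1/4
  -> spread < 1/2 first at step 1
Step 2: max=3, min=139/50, spread=11/50
Step 3: max=3, min=6833/2400, spread=367/2400
Step 4: max=1787/600, min=30829/10800, spread=1337/10800
Step 5: max=53531/18000, min=930331/324000, spread=33227/324000
Step 6: max=319951/108000, min=27945673/9720000, spread=849917/9720000
Step 7: max=4791467/1620000, min=841085653/291600000, spread=21378407/291600000
Step 8: max=1434311657/486000000, min=25277537629/8748000000, spread=540072197/8748000000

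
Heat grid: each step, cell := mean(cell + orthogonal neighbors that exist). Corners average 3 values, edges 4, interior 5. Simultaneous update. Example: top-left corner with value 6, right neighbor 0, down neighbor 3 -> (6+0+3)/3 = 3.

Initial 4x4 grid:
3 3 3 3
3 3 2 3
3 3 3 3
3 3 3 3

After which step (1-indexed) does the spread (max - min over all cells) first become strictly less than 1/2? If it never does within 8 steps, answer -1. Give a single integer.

Step 1: max=3, min=11/4, spread=1/4
  -> spread < 1/2 first at step 1
Step 2: max=3, min=139/50, spread=11/50
Step 3: max=3, min=6833/2400, spread=367/2400
Step 4: max=1787/600, min=30829/10800, spread=1337/10800
Step 5: max=53531/18000, min=930331/324000, spread=33227/324000
Step 6: max=319951/108000, min=27945673/9720000, spread=849917/9720000
Step 7: max=4791467/1620000, min=841085653/291600000, spread=21378407/291600000
Step 8: max=1434311657/486000000, min=25277537629/8748000000, spread=540072197/8748000000

Answer: 1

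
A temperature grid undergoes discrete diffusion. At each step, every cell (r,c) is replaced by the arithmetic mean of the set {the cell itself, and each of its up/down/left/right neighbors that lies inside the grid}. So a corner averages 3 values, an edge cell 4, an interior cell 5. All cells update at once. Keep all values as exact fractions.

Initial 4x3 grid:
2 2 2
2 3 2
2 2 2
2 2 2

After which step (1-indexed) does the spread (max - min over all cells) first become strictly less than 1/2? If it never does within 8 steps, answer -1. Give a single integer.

Step 1: max=9/4, min=2, spread=1/4
  -> spread < 1/2 first at step 1
Step 2: max=223/100, min=2, spread=23/100
Step 3: max=10411/4800, min=813/400, spread=131/960
Step 4: max=92951/43200, min=14791/7200, spread=841/8640
Step 5: max=37102051/17280000, min=2973373/1440000, spread=56863/691200
Step 6: max=332574341/155520000, min=26909543/12960000, spread=386393/6220800
Step 7: max=132809723131/62208000000, min=10788358813/5184000000, spread=26795339/497664000
Step 8: max=7948775714129/3732480000000, min=649166149667/311040000000, spread=254051069/5971968000

Answer: 1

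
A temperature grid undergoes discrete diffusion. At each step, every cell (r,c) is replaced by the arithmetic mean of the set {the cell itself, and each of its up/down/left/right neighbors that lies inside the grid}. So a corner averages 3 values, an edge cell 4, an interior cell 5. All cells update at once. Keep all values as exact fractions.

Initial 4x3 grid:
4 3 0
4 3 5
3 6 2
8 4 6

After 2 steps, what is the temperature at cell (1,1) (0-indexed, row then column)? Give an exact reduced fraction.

Step 1: cell (1,1) = 21/5
Step 2: cell (1,1) = 163/50
Full grid after step 2:
  29/9 391/120 23/9
  997/240 163/50 847/240
  347/80 119/25 297/80
  65/12 93/20 59/12

Answer: 163/50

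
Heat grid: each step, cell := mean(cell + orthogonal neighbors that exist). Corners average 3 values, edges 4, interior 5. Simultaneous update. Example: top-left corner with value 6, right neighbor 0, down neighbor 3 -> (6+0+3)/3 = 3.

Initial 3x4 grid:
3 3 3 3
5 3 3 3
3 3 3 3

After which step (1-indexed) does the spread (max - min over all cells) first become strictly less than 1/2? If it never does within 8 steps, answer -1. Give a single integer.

Step 1: max=11/3, min=3, spread=2/3
Step 2: max=427/120, min=3, spread=67/120
Step 3: max=3677/1080, min=3, spread=437/1080
  -> spread < 1/2 first at step 3
Step 4: max=1453531/432000, min=1509/500, spread=29951/86400
Step 5: max=12879821/3888000, min=10283/3375, spread=206761/777600
Step 6: max=5121795571/1555200000, min=8265671/2700000, spread=14430763/62208000
Step 7: max=305043741689/93312000000, min=665652727/216000000, spread=139854109/746496000
Step 8: max=18218631890251/5598720000000, min=60171228977/19440000000, spread=7114543559/44789760000

Answer: 3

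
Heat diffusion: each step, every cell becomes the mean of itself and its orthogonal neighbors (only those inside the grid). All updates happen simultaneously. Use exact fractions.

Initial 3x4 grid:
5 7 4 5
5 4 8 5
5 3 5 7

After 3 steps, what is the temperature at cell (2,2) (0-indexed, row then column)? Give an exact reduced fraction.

Answer: 19583/3600

Derivation:
Step 1: cell (2,2) = 23/4
Step 2: cell (2,2) = 313/60
Step 3: cell (2,2) = 19583/3600
Full grid after step 3:
  11299/2160 18713/3600 19883/3600 11737/2160
  23449/4800 10451/2000 31823/6000 81697/14400
  10379/2160 17563/3600 19583/3600 11917/2160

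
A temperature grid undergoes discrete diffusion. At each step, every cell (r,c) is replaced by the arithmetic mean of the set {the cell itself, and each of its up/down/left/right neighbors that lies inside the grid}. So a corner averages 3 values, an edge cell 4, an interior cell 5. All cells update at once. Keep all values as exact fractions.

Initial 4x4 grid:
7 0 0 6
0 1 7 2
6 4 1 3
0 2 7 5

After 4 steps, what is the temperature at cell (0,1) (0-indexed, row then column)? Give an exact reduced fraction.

Step 1: cell (0,1) = 2
Step 2: cell (0,1) = 599/240
Step 3: cell (0,1) = 18389/7200
Step 4: cell (0,1) = 118243/43200
Full grid after step 4:
  169259/64800 118243/43200 618823/216000 20467/6480
  59261/21600 502973/180000 284531/90000 701923/216000
  308717/108000 17438/5625 198931/60000 17591/4800
  48919/16200 343517/108000 2887/800 80213/21600

Answer: 118243/43200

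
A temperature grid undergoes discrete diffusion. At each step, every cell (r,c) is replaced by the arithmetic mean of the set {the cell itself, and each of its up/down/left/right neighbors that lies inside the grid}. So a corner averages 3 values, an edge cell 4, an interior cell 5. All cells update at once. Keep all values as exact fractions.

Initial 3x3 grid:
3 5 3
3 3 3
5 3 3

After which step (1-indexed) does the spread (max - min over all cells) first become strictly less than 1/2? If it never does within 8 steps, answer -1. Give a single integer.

Answer: 2

Derivation:
Step 1: max=11/3, min=3, spread=2/3
Step 2: max=427/120, min=19/6, spread=47/120
  -> spread < 1/2 first at step 2
Step 3: max=1921/540, min=131/40, spread=61/216
Step 4: max=113837/32400, min=71633/21600, spread=511/2592
Step 5: max=6791089/1944000, min=4347851/1296000, spread=4309/31104
Step 6: max=404903633/116640000, min=87458099/25920000, spread=36295/373248
Step 7: max=24204243901/6998400000, min=15817649059/4665600000, spread=305773/4478976
Step 8: max=1447809511397/419904000000, min=951789929473/279936000000, spread=2575951/53747712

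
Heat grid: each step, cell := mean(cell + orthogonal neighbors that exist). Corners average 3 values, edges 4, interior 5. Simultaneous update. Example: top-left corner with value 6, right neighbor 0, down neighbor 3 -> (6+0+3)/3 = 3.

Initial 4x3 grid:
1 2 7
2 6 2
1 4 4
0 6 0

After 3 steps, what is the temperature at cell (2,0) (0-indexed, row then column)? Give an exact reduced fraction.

Step 1: cell (2,0) = 7/4
Step 2: cell (2,0) = 647/240
Step 3: cell (2,0) = 17999/7200
Full grid after step 3:
  5857/2160 772/225 7777/2160
  20569/7200 9301/3000 27169/7200
  17999/7200 4813/1500 23099/7200
  5747/2160 19609/7200 6887/2160

Answer: 17999/7200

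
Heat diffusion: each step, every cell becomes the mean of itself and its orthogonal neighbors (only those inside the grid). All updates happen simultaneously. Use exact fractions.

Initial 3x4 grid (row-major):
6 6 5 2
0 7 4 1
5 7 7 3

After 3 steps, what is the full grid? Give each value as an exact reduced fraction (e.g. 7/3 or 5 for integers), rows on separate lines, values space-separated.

After step 1:
  4 6 17/4 8/3
  9/2 24/5 24/5 5/2
  4 13/2 21/4 11/3
After step 2:
  29/6 381/80 1063/240 113/36
  173/40 133/25 108/25 409/120
  5 411/80 1213/240 137/36
After step 3:
  3341/720 3869/800 29971/7200 7903/2160
  11687/2400 4773/1000 13519/3000 26411/7200
  1157/240 12307/2400 32971/7200 8833/2160

Answer: 3341/720 3869/800 29971/7200 7903/2160
11687/2400 4773/1000 13519/3000 26411/7200
1157/240 12307/2400 32971/7200 8833/2160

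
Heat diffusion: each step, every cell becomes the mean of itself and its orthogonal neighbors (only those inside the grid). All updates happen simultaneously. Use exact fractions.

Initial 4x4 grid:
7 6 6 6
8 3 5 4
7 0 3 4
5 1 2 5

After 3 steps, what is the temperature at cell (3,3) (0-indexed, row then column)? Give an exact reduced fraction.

Step 1: cell (3,3) = 11/3
Step 2: cell (3,3) = 125/36
Step 3: cell (3,3) = 3629/1080
Full grid after step 3:
  703/120 13043/2400 36929/7200 677/135
  12683/2400 4747/1000 3313/750 32459/7200
  6277/1440 1418/375 10619/3000 27283/7200
  1021/270 4663/1440 22603/7200 3629/1080

Answer: 3629/1080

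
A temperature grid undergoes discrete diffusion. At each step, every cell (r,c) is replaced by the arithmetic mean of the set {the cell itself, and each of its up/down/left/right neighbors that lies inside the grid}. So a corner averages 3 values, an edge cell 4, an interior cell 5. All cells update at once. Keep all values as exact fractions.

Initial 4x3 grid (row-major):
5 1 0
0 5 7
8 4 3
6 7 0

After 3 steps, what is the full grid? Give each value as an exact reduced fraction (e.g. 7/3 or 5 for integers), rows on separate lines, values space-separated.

After step 1:
  2 11/4 8/3
  9/2 17/5 15/4
  9/2 27/5 7/2
  7 17/4 10/3
After step 2:
  37/12 649/240 55/18
  18/5 99/25 799/240
  107/20 421/100 959/240
  21/4 1199/240 133/36
After step 3:
  751/240 46091/14400 409/135
  2399/600 5341/1500 25813/7200
  1841/400 13507/3000 27413/7200
  3743/720 65341/14400 4567/1080

Answer: 751/240 46091/14400 409/135
2399/600 5341/1500 25813/7200
1841/400 13507/3000 27413/7200
3743/720 65341/14400 4567/1080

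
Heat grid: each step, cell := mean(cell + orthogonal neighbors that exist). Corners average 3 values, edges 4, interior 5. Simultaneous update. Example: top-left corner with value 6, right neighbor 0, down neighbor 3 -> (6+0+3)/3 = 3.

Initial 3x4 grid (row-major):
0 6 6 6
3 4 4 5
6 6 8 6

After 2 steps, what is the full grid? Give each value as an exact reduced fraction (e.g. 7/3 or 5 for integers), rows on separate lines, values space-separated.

After step 1:
  3 4 11/2 17/3
  13/4 23/5 27/5 21/4
  5 6 6 19/3
After step 2:
  41/12 171/40 617/120 197/36
  317/80 93/20 107/20 453/80
  19/4 27/5 89/15 211/36

Answer: 41/12 171/40 617/120 197/36
317/80 93/20 107/20 453/80
19/4 27/5 89/15 211/36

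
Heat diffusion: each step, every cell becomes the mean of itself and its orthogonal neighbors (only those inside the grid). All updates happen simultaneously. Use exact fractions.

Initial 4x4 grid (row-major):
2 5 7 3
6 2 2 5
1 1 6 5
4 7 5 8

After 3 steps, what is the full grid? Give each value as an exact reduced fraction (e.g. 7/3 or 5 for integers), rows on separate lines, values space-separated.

Answer: 1973/540 5617/1440 9943/2400 203/45
4987/1440 1367/375 429/100 10733/2400
8333/2400 789/200 4451/1000 12397/2400
463/120 3391/800 12397/2400 1943/360

Derivation:
After step 1:
  13/3 4 17/4 5
  11/4 16/5 22/5 15/4
  3 17/5 19/5 6
  4 17/4 13/2 6
After step 2:
  133/36 947/240 353/80 13/3
  797/240 71/20 97/25 383/80
  263/80 353/100 241/50 391/80
  15/4 363/80 411/80 37/6
After step 3:
  1973/540 5617/1440 9943/2400 203/45
  4987/1440 1367/375 429/100 10733/2400
  8333/2400 789/200 4451/1000 12397/2400
  463/120 3391/800 12397/2400 1943/360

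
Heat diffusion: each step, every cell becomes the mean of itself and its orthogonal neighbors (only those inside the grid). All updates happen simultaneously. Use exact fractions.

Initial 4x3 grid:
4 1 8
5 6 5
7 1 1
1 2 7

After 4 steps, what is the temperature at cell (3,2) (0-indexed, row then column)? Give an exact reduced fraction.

Step 1: cell (3,2) = 10/3
Step 2: cell (3,2) = 115/36
Step 3: cell (3,2) = 7349/2160
Step 4: cell (3,2) = 88769/25920
Full grid after step 4:
  111377/25920 49079/11520 113557/25920
  3467/864 33227/8000 1763/432
  81173/21600 262783/72000 20387/5400
  88949/25920 597509/172800 88769/25920

Answer: 88769/25920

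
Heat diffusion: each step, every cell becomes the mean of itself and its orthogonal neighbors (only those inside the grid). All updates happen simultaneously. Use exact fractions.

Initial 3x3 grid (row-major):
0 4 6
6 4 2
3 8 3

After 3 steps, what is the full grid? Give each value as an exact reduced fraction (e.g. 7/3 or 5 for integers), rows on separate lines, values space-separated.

After step 1:
  10/3 7/2 4
  13/4 24/5 15/4
  17/3 9/2 13/3
After step 2:
  121/36 469/120 15/4
  341/80 99/25 1013/240
  161/36 193/40 151/36
After step 3:
  8303/2160 26963/7200 2851/720
  19267/4800 6353/1500 58051/14400
  9763/2160 10471/2400 9533/2160

Answer: 8303/2160 26963/7200 2851/720
19267/4800 6353/1500 58051/14400
9763/2160 10471/2400 9533/2160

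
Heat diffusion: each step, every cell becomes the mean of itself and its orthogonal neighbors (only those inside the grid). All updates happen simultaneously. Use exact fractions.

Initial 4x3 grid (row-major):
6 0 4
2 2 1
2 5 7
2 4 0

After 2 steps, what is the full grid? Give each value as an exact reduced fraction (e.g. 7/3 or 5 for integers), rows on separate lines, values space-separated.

Answer: 26/9 7/3 49/18
125/48 31/10 125/48
149/48 59/20 173/48
49/18 157/48 29/9

Derivation:
After step 1:
  8/3 3 5/3
  3 2 7/2
  11/4 4 13/4
  8/3 11/4 11/3
After step 2:
  26/9 7/3 49/18
  125/48 31/10 125/48
  149/48 59/20 173/48
  49/18 157/48 29/9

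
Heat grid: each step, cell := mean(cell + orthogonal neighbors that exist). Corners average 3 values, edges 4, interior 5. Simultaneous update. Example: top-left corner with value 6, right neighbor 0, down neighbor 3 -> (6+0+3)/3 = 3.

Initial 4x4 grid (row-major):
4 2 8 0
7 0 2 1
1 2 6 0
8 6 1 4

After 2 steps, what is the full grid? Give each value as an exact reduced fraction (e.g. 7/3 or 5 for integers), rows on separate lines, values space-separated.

Answer: 65/18 403/120 129/40 9/4
433/120 31/10 239/100 99/40
31/8 331/100 78/25 221/120
55/12 33/8 371/120 26/9

Derivation:
After step 1:
  13/3 7/2 3 3
  3 13/5 17/5 3/4
  9/2 3 11/5 11/4
  5 17/4 17/4 5/3
After step 2:
  65/18 403/120 129/40 9/4
  433/120 31/10 239/100 99/40
  31/8 331/100 78/25 221/120
  55/12 33/8 371/120 26/9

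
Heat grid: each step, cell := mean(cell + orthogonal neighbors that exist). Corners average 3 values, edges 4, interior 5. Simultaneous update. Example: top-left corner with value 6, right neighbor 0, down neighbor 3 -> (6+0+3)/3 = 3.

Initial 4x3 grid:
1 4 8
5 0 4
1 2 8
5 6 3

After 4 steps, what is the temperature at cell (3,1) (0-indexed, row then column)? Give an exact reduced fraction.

Step 1: cell (3,1) = 4
Step 2: cell (3,1) = 64/15
Step 3: cell (3,1) = 3653/900
Step 4: cell (3,1) = 216277/54000
Full grid after step 4:
  418603/129600 3126247/864000 518053/129600
  350749/108000 1302983/360000 878873/216000
  41341/12000 683929/180000 904513/216000
  39889/10800 216277/54000 277609/64800

Answer: 216277/54000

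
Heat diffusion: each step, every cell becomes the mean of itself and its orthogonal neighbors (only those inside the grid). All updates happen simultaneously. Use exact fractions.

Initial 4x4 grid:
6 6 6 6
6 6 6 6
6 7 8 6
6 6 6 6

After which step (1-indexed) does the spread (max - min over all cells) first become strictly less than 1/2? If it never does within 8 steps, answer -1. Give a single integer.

Answer: 3

Derivation:
Step 1: max=33/5, min=6, spread=3/5
Step 2: max=163/25, min=6, spread=13/25
Step 3: max=15317/2400, min=1453/240, spread=787/2400
  -> spread < 1/2 first at step 3
Step 4: max=137057/21600, min=43903/7200, spread=1337/5400
Step 5: max=13680593/2160000, min=1322317/216000, spread=457423/2160000
Step 6: max=122866733/19440000, min=7964471/1296000, spread=849917/4860000
Step 7: max=3677792027/583200000, min=1197426133/194400000, spread=21378407/145800000
Step 8: max=110162645837/17496000000, min=36000785683/5832000000, spread=540072197/4374000000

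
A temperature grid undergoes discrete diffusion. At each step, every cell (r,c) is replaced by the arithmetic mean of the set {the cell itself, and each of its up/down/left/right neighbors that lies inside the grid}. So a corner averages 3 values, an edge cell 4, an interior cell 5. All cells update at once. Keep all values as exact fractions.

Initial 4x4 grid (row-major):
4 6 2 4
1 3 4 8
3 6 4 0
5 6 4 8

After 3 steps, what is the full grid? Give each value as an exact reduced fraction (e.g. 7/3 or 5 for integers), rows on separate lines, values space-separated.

Answer: 1553/432 27391/7200 29143/7200 9247/2160
6589/1800 23251/6000 25129/6000 15119/3600
1457/360 25687/6000 343/80 1799/400
9649/2160 6587/1440 3783/800 3257/720

Derivation:
After step 1:
  11/3 15/4 4 14/3
  11/4 4 21/5 4
  15/4 22/5 18/5 5
  14/3 21/4 11/2 4
After step 2:
  61/18 185/48 997/240 38/9
  85/24 191/50 99/25 67/15
  467/120 21/5 227/50 83/20
  41/9 1189/240 367/80 29/6
After step 3:
  1553/432 27391/7200 29143/7200 9247/2160
  6589/1800 23251/6000 25129/6000 15119/3600
  1457/360 25687/6000 343/80 1799/400
  9649/2160 6587/1440 3783/800 3257/720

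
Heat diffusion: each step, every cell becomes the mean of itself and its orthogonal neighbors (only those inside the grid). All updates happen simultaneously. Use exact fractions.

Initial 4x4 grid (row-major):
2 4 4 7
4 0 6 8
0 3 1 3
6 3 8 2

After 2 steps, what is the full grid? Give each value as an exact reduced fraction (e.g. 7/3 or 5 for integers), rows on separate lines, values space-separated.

After step 1:
  10/3 5/2 21/4 19/3
  3/2 17/5 19/5 6
  13/4 7/5 21/5 7/2
  3 5 7/2 13/3
After step 2:
  22/9 869/240 1073/240 211/36
  689/240 63/25 453/100 589/120
  183/80 69/20 82/25 541/120
  15/4 129/40 511/120 34/9

Answer: 22/9 869/240 1073/240 211/36
689/240 63/25 453/100 589/120
183/80 69/20 82/25 541/120
15/4 129/40 511/120 34/9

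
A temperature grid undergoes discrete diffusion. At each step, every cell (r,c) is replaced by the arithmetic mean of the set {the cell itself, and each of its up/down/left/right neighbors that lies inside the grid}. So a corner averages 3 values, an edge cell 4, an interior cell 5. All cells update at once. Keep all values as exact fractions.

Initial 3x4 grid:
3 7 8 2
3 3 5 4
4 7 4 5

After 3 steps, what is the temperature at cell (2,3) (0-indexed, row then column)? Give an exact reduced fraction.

Step 1: cell (2,3) = 13/3
Step 2: cell (2,3) = 163/36
Step 3: cell (2,3) = 9863/2160
Full grid after step 3:
  245/54 34043/7200 35473/7200 10243/2160
  20747/4800 9463/2000 4739/1000 1861/400
  479/108 32893/7200 34223/7200 9863/2160

Answer: 9863/2160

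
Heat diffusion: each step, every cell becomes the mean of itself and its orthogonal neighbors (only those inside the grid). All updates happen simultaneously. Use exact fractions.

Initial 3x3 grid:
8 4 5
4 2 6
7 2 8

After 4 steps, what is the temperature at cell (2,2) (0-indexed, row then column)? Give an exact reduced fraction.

Step 1: cell (2,2) = 16/3
Step 2: cell (2,2) = 46/9
Step 3: cell (2,2) = 1297/270
Step 4: cell (2,2) = 78239/16200
Full grid after step 4:
  78239/16200 4139729/864000 3286/675
  4085479/864000 12017/2500 4146479/864000
  38407/8100 4078729/864000 78239/16200

Answer: 78239/16200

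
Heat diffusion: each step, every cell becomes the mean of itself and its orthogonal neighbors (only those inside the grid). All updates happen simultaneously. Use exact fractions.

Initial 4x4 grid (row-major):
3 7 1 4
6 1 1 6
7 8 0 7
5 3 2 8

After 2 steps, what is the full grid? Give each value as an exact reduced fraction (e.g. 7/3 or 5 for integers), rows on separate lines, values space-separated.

After step 1:
  16/3 3 13/4 11/3
  17/4 23/5 9/5 9/2
  13/2 19/5 18/5 21/4
  5 9/2 13/4 17/3
After step 2:
  151/36 971/240 703/240 137/36
  1241/240 349/100 71/20 913/240
  391/80 23/5 177/50 1141/240
  16/3 331/80 1021/240 85/18

Answer: 151/36 971/240 703/240 137/36
1241/240 349/100 71/20 913/240
391/80 23/5 177/50 1141/240
16/3 331/80 1021/240 85/18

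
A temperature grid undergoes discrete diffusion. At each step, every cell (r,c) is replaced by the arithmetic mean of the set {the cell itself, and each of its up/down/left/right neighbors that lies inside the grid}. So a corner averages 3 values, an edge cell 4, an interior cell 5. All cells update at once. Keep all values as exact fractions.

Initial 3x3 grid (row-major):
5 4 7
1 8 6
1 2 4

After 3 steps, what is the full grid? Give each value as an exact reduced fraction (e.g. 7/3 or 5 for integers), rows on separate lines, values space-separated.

After step 1:
  10/3 6 17/3
  15/4 21/5 25/4
  4/3 15/4 4
After step 2:
  157/36 24/5 215/36
  757/240 479/100 1207/240
  53/18 797/240 14/3
After step 3:
  8867/2160 5977/1200 11377/2160
  54899/14400 25313/6000 73649/14400
  3391/1080 56599/14400 781/180

Answer: 8867/2160 5977/1200 11377/2160
54899/14400 25313/6000 73649/14400
3391/1080 56599/14400 781/180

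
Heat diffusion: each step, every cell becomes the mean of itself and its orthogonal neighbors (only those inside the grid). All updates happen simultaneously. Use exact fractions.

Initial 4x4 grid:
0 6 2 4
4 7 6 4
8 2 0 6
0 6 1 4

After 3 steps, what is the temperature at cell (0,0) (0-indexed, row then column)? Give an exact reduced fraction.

Answer: 881/216

Derivation:
Step 1: cell (0,0) = 10/3
Step 2: cell (0,0) = 71/18
Step 3: cell (0,0) = 881/216
Full grid after step 3:
  881/216 29369/7200 29753/7200 8663/2160
  30329/7200 12361/3000 23909/6000 7307/1800
  28201/7200 23431/6000 10901/3000 6541/1800
  8221/2160 12263/3600 11987/3600 721/216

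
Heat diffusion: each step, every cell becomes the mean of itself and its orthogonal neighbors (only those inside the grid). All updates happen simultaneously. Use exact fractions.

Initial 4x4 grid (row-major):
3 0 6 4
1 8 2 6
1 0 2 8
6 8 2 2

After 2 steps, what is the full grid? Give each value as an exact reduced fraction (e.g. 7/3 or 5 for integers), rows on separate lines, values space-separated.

Answer: 53/18 647/240 1043/240 40/9
527/240 183/50 89/25 589/120
281/80 74/25 97/25 163/40
11/3 163/40 143/40 4

Derivation:
After step 1:
  4/3 17/4 3 16/3
  13/4 11/5 24/5 5
  2 19/5 14/5 9/2
  5 4 7/2 4
After step 2:
  53/18 647/240 1043/240 40/9
  527/240 183/50 89/25 589/120
  281/80 74/25 97/25 163/40
  11/3 163/40 143/40 4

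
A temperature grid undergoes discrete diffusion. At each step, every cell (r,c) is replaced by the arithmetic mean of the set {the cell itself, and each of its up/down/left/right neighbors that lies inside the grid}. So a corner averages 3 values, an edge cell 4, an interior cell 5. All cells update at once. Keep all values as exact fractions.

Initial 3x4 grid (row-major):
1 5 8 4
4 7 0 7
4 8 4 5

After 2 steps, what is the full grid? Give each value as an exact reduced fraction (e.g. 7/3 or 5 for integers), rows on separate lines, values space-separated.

After step 1:
  10/3 21/4 17/4 19/3
  4 24/5 26/5 4
  16/3 23/4 17/4 16/3
After step 2:
  151/36 529/120 631/120 175/36
  131/30 5 9/2 313/60
  181/36 151/30 77/15 163/36

Answer: 151/36 529/120 631/120 175/36
131/30 5 9/2 313/60
181/36 151/30 77/15 163/36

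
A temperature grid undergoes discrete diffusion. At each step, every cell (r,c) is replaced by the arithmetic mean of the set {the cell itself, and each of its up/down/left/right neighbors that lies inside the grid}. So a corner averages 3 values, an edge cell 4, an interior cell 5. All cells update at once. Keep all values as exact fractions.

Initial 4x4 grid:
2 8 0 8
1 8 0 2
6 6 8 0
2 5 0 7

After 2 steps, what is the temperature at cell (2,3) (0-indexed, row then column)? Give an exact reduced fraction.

Step 1: cell (2,3) = 17/4
Step 2: cell (2,3) = 713/240
Full grid after step 2:
  149/36 503/120 463/120 59/18
  61/15 471/100 7/2 821/240
  71/15 21/5 89/20 713/240
  34/9 1151/240 803/240 139/36

Answer: 713/240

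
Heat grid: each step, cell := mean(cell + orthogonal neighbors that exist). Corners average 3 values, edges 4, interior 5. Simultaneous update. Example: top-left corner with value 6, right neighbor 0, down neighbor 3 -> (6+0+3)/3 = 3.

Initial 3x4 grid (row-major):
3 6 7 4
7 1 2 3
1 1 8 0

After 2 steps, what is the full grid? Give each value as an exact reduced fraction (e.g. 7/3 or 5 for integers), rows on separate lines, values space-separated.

After step 1:
  16/3 17/4 19/4 14/3
  3 17/5 21/5 9/4
  3 11/4 11/4 11/3
After step 2:
  151/36 133/30 67/15 35/9
  221/60 88/25 347/100 887/240
  35/12 119/40 401/120 26/9

Answer: 151/36 133/30 67/15 35/9
221/60 88/25 347/100 887/240
35/12 119/40 401/120 26/9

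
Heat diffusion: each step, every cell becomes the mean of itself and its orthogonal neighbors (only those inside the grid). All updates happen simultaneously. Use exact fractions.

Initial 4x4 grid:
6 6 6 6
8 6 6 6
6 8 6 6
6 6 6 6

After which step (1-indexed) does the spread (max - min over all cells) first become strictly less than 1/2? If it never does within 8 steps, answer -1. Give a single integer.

Step 1: max=7, min=6, spread=1
Step 2: max=809/120, min=6, spread=89/120
Step 3: max=7901/1200, min=6, spread=701/1200
Step 4: max=140569/21600, min=12149/2000, spread=46799/108000
  -> spread < 1/2 first at step 4
Step 5: max=6976697/1080000, min=164671/27000, spread=389857/1080000
Step 6: max=624159959/97200000, min=165727/27000, spread=27542759/97200000
Step 7: max=6221171201/972000000, min=14970011/2430000, spread=77722267/324000000
Step 8: max=185962377101/29160000000, min=15021270971/2430000000, spread=5707125449/29160000000

Answer: 4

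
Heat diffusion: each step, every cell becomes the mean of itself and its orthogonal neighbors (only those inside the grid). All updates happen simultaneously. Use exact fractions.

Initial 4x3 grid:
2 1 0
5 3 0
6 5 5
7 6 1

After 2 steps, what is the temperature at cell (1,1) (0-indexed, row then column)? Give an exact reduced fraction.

Step 1: cell (1,1) = 14/5
Step 2: cell (1,1) = 153/50
Full grid after step 2:
  49/18 73/40 23/18
  913/240 153/50 473/240
  253/48 421/100 55/16
  101/18 241/48 23/6

Answer: 153/50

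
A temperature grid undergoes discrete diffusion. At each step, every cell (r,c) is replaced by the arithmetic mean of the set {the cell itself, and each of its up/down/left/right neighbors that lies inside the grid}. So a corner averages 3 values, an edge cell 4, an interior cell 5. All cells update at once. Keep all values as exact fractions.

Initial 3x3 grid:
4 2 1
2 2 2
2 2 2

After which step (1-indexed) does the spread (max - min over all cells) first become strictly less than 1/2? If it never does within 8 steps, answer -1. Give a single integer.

Answer: 3

Derivation:
Step 1: max=8/3, min=5/3, spread=1
Step 2: max=89/36, min=89/48, spread=89/144
Step 3: max=995/432, min=277/144, spread=41/108
  -> spread < 1/2 first at step 3
Step 4: max=57997/25920, min=1891/960, spread=347/1296
Step 5: max=3400499/1555200, min=1036133/518400, spread=2921/15552
Step 6: max=201421453/93312000, min=63038651/31104000, spread=24611/186624
Step 7: max=11965744691/5598720000, min=1271935799/622080000, spread=207329/2239488
Step 8: max=713390139277/335923200000, min=230519067259/111974400000, spread=1746635/26873856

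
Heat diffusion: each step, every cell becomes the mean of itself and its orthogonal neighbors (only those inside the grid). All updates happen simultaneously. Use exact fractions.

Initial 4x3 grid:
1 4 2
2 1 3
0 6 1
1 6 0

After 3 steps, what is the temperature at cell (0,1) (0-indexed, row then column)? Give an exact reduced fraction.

Answer: 793/360

Derivation:
Step 1: cell (0,1) = 2
Step 2: cell (0,1) = 79/30
Step 3: cell (0,1) = 793/360
Full grid after step 3:
  4757/2160 793/360 1799/720
  2959/1440 1487/600 1123/480
  3493/1440 2897/1200 3763/1440
  2659/1080 1553/576 2779/1080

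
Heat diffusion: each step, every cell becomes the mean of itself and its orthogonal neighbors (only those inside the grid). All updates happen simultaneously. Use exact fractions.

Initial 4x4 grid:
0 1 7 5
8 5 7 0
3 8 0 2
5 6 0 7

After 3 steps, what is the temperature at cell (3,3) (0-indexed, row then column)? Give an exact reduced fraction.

Answer: 2273/720

Derivation:
Step 1: cell (3,3) = 3
Step 2: cell (3,3) = 17/6
Step 3: cell (3,3) = 2273/720
Full grid after step 3:
  2971/720 1913/480 2009/480 347/90
  257/60 8953/2000 1937/500 1787/480
  2191/450 1618/375 7691/2000 7607/2400
  2551/540 2011/450 353/100 2273/720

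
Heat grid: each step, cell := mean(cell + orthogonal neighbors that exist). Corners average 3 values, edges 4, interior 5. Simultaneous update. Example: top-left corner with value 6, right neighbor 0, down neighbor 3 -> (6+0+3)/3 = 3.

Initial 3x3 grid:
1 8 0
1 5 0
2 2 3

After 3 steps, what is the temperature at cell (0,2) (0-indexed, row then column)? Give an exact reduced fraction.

Answer: 2981/1080

Derivation:
Step 1: cell (0,2) = 8/3
Step 2: cell (0,2) = 49/18
Step 3: cell (0,2) = 2981/1080
Full grid after step 3:
  6347/2160 2343/800 2981/1080
  12883/4800 16013/6000 4553/1800
  5257/2160 8731/3600 629/270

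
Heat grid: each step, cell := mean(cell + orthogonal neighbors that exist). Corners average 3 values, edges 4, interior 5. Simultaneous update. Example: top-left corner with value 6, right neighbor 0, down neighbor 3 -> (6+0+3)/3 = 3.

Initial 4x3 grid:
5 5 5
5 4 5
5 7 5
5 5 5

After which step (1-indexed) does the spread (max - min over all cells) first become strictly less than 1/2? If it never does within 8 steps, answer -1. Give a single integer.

Step 1: max=11/2, min=19/4, spread=3/4
Step 2: max=269/50, min=29/6, spread=41/75
Step 3: max=12733/2400, min=23501/4800, spread=131/320
  -> spread < 1/2 first at step 3
Step 4: max=56689/10800, min=214141/43200, spread=841/2880
Step 5: max=45181813/8640000, min=86098901/17280000, spread=56863/230400
Step 6: max=404397083/77760000, min=779814691/155520000, spread=386393/2073600
Step 7: max=161391570253/31104000000, min=312734888381/62208000000, spread=26795339/165888000
Step 8: max=9652498816127/1866240000000, min=18828651877879/3732480000000, spread=254051069/1990656000

Answer: 3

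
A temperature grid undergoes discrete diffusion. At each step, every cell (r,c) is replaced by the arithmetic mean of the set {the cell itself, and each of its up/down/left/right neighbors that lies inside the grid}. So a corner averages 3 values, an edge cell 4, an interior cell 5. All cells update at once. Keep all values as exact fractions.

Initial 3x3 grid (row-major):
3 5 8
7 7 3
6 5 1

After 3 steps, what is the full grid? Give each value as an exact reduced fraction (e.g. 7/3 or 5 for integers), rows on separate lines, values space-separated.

Answer: 1969/360 77143/14400 5497/1080
8727/1600 7679/1500 69643/14400
211/40 23681/4800 181/40

Derivation:
After step 1:
  5 23/4 16/3
  23/4 27/5 19/4
  6 19/4 3
After step 2:
  11/2 1289/240 95/18
  443/80 132/25 1109/240
  11/2 383/80 25/6
After step 3:
  1969/360 77143/14400 5497/1080
  8727/1600 7679/1500 69643/14400
  211/40 23681/4800 181/40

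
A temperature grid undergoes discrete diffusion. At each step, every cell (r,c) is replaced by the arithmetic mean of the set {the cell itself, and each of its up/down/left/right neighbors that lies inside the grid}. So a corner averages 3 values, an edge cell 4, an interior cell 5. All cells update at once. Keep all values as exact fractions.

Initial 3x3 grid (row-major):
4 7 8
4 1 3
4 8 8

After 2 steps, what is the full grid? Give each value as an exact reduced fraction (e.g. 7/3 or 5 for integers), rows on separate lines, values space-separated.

Answer: 53/12 103/20 16/3
1091/240 231/50 329/60
83/18 1291/240 199/36

Derivation:
After step 1:
  5 5 6
  13/4 23/5 5
  16/3 21/4 19/3
After step 2:
  53/12 103/20 16/3
  1091/240 231/50 329/60
  83/18 1291/240 199/36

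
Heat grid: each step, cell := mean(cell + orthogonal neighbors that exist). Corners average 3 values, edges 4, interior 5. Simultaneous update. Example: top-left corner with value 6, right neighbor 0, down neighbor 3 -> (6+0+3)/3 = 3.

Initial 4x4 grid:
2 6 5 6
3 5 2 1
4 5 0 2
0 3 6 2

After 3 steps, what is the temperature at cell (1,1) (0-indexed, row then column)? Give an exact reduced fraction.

Answer: 22069/6000

Derivation:
Step 1: cell (1,1) = 21/5
Step 2: cell (1,1) = 91/25
Step 3: cell (1,1) = 22069/6000
Full grid after step 3:
  8467/2160 28387/7200 3107/800 2507/720
  12761/3600 22069/6000 261/80 1879/600
  11713/3600 18857/6000 18251/6000 185/72
  6479/2160 22511/7200 4027/1440 1177/432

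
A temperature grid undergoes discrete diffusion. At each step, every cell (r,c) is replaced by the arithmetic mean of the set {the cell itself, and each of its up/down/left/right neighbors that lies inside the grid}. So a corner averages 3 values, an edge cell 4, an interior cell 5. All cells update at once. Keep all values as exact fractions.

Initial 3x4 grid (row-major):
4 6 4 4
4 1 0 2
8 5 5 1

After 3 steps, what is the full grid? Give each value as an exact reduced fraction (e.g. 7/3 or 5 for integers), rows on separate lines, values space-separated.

Answer: 4481/1080 26851/7200 22691/7200 389/135
62017/14400 1403/375 3063/1000 4203/1600
9667/2160 14213/3600 2777/900 5809/2160

Derivation:
After step 1:
  14/3 15/4 7/2 10/3
  17/4 16/5 12/5 7/4
  17/3 19/4 11/4 8/3
After step 2:
  38/9 907/240 779/240 103/36
  1067/240 367/100 68/25 203/80
  44/9 491/120 377/120 43/18
After step 3:
  4481/1080 26851/7200 22691/7200 389/135
  62017/14400 1403/375 3063/1000 4203/1600
  9667/2160 14213/3600 2777/900 5809/2160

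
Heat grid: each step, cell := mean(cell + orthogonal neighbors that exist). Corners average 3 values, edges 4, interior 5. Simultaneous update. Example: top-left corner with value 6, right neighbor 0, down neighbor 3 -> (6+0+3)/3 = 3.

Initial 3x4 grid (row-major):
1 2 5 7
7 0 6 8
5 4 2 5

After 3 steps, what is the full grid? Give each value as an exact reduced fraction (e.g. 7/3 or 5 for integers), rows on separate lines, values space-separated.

Answer: 7433/2160 2531/720 677/144 5801/1080
9913/2880 4667/1200 2647/600 7793/1440
8453/2160 2711/720 217/48 1787/360

Derivation:
After step 1:
  10/3 2 5 20/3
  13/4 19/5 21/5 13/2
  16/3 11/4 17/4 5
After step 2:
  103/36 53/15 67/15 109/18
  943/240 16/5 19/4 671/120
  34/9 121/30 81/20 21/4
After step 3:
  7433/2160 2531/720 677/144 5801/1080
  9913/2880 4667/1200 2647/600 7793/1440
  8453/2160 2711/720 217/48 1787/360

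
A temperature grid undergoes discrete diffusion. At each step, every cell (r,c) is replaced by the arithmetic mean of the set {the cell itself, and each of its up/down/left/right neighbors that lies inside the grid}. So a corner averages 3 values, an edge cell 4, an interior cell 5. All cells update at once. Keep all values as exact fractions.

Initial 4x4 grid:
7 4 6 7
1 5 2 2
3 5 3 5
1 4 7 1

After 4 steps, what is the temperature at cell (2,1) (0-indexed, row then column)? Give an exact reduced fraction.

Step 1: cell (2,1) = 4
Step 2: cell (2,1) = 371/100
Step 3: cell (2,1) = 11081/3000
Step 4: cell (2,1) = 335099/90000
Full grid after step 4:
  5953/1440 33881/8000 311753/72000 23207/5400
  68941/18000 239857/60000 30653/7500 293203/72000
  193117/54000 335099/90000 691691/180000 843617/216000
  112799/32400 392159/108000 411811/108000 49393/12960

Answer: 335099/90000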